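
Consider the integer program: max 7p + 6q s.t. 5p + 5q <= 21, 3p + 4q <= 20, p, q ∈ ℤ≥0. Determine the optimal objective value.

28

Relaxing integrality, the LP optimum is 29.40 at (p,q) = (4.2, 0), which is not an integer point.
(p,q)=(4,0): 5·4+5·0=20≤21, 3·4+4·0=12≤20, objective 28.
(p,q)=(3,1): 5·3+5·1=20≤21, 3·3+4·1=13≤20, objective 27.
No feasible integer point exceeds 28.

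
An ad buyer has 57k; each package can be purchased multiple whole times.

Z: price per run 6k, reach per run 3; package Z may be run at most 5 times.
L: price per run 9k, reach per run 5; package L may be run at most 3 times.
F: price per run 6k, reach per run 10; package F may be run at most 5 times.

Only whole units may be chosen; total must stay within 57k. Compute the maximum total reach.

65

This is a bounded integer knapsack.
Take 3×L and 5×F: price 57 ≤ 57, reach 3·5 + 5·10 = 65.
F has the best ratio (10/6) and is taken to its limit of 5; remaining capacity is filled optimally with the others.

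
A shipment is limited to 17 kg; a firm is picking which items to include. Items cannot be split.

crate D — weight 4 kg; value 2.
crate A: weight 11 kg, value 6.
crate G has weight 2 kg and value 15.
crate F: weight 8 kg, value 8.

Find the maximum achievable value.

This is a 0-1 knapsack instance.
Allowing fractional choices, the relaxed optimum would be about 26.8, but items are indivisible.
crate D + crate G + crate F: weight 4 + 2 + 8 = 14 ≤ 17, value 2 + 15 + 8 = 25.
crate D + crate A + crate G: weight 4 + 11 + 2 = 17 ≤ 17, value 2 + 6 + 15 = 23.
crate G + crate F: weight 2 + 8 = 10 ≤ 17, value 15 + 8 = 23.
Best is crate D, crate G, and crate F with total value 25.

25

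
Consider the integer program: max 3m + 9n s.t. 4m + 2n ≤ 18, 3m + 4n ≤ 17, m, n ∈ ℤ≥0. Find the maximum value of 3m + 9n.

36

The continuous relaxation peaks at (0, 4.25) with value 38.25; rounding to a feasible lattice point costs some objective.
(m,n)=(0,4): 4·0+2·4=8≤18, 3·0+4·4=16≤17, objective 36.
(m,n)=(1,3): 4·1+2·3=10≤18, 3·1+4·3=15≤17, objective 30.
(m,n)=(0,3): 4·0+2·3=6≤18, 3·0+4·3=12≤17, objective 27.
No feasible integer point exceeds 36.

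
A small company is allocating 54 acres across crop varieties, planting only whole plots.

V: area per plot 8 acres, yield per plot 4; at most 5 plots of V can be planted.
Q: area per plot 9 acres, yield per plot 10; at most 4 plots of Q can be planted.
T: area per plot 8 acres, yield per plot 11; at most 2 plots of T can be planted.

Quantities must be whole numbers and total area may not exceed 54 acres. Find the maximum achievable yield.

T has the best ratio (11/8); taking only T gives at most 2×11 = 22 (stopped by the supply cap of 2).
Mixing does better — 4×Q and 2×T: area 52 ≤ 54, yield 4·10 + 2·11 = 62.

62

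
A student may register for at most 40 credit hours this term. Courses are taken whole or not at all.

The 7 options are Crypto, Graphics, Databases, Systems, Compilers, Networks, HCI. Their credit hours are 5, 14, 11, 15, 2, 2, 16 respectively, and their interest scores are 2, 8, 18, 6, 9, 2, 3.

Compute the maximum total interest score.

39

Take Crypto, Graphics, Databases, Compilers, and Networks: credit hours 5 + 14 + 11 + 2 + 2 = 34 ≤ 40, interest score 2 + 8 + 18 + 9 + 2 = 39.
No other feasible combination does better.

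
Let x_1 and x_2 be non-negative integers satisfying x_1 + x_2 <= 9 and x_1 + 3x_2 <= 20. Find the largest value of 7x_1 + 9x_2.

73

(x_1,x_2)=(4,5) is feasible, giving 73.
(x_1,x_2)=(5,4) is feasible, giving 71.
(x_1,x_2)=(2,6) is feasible, giving 68.
(x_1,x_2)=(3,5) is feasible, giving 66.
The best lattice point is (4,5), giving 73.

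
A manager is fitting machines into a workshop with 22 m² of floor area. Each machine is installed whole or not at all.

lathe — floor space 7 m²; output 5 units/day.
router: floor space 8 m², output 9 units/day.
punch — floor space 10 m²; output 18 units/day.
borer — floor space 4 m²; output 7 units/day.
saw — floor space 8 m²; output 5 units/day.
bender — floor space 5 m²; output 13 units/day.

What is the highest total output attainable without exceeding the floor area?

38

This is a 0-1 knapsack instance.
punch + borer + bender: floor space 10 + 4 + 5 = 19 ≤ 22, output 18 + 7 + 13 = 38.
router + punch + borer: floor space 8 + 10 + 4 = 22 ≤ 22, output 9 + 18 + 7 = 34.
lathe + punch + bender: floor space 7 + 10 + 5 = 22 ≤ 22, output 5 + 18 + 13 = 36.
Best is punch, borer, and bender with total output 38.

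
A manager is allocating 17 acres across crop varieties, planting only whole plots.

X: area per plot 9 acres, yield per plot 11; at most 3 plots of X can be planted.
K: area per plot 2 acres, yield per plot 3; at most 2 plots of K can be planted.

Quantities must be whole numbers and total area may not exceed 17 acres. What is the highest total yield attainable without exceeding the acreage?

17

1×X and 2×K: area 13 ≤ 17, yield 1·11 + 2·3 = 17.
1×X and 1×K: area 11 ≤ 17, yield 1·11 + 1·3 = 14.
Best is 17.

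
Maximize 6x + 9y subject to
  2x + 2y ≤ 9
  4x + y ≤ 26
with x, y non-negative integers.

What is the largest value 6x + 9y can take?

36

The continuous relaxation peaks at (0, 4.5) with value 40.50; rounding to a feasible lattice point costs some objective.
(x,y)=(0,4): 2·0+2·4=8≤9, 4·0+1·4=4≤26, objective 36.
(x,y)=(1,3): 2·1+2·3=8≤9, 4·1+1·3=7≤26, objective 33.
(x,y)=(0,3): 2·0+2·3=6≤9, 4·0+1·3=3≤26, objective 27.
The best lattice point is (0,4), giving 36.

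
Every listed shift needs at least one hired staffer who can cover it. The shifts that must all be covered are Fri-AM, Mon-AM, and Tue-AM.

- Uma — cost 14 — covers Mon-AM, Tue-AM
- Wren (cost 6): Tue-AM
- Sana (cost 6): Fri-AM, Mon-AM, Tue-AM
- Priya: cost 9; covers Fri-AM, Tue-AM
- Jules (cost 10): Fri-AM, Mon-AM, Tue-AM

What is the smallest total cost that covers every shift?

Sana alone covers Fri-AM, Mon-AM, Tue-AM — every shift.
Total cost: 6.
No cover costs less than 6.

6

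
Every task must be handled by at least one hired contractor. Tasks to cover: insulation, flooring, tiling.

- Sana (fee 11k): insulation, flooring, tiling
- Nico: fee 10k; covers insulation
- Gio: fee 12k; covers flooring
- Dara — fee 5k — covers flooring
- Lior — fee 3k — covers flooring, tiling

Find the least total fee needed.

The greedy cost-per-new-task heuristic would pick Lior and Nico for 13, but a cheaper cover exists.
Sana alone covers insulation, flooring, tiling — every task.
Total fee: 11.
No cover costs less than 11.

11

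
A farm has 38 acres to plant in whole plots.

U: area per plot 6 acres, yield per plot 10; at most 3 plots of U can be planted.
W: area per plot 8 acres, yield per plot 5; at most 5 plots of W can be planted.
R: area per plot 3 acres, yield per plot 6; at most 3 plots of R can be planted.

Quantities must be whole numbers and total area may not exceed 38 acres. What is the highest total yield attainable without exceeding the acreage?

Take 3×U, 1×W, and 3×R: area 35 ≤ 38, yield 3·10 + 1·5 + 3·6 = 53.
R has the best ratio (6/3) and is taken to its limit of 3; remaining capacity is filled optimally with the others.

53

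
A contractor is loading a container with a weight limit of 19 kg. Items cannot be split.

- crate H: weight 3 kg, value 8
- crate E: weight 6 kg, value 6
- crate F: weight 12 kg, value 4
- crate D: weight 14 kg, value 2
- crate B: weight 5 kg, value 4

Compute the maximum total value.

18

Take crate H, crate E, and crate B: weight 3 + 6 + 5 = 14 ≤ 19, value 8 + 6 + 4 = 18.
No other feasible combination does better.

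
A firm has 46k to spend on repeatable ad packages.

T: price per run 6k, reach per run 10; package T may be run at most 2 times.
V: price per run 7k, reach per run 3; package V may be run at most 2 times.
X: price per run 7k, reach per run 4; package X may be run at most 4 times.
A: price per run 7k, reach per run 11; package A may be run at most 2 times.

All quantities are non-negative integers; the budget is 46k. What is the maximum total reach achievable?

Take 2×T, 2×X, and 2×A: price 40 ≤ 46, reach 2·10 + 2·4 + 2·11 = 50.
T has the best ratio (10/6) and is taken to its limit of 2; remaining capacity is filled optimally with the others.

50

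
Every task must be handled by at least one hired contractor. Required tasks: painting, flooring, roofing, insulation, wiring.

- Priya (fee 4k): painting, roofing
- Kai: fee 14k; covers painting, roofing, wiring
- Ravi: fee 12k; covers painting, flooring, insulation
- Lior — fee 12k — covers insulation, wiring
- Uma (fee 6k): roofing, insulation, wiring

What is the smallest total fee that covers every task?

18

The greedy cost-per-new-task heuristic would pick Priya, Uma, and Ravi for 22, but a cheaper cover exists.
Choose Ravi and Uma: together they cover painting, flooring, roofing, insulation, wiring — every task.
Total fee: 12 + 6 = 18.
No cover costs less than 18.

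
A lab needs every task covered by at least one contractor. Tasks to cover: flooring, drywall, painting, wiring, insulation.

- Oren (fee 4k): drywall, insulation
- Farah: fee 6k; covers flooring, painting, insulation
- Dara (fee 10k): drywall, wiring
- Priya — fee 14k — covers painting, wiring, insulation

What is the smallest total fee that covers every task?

The greedy cost-per-new-task heuristic would pick Oren, Farah, and Dara for 20, but a cheaper cover exists.
Choose Farah and Dara: together they cover flooring, drywall, painting, wiring, insulation — every task.
Total fee: 6 + 10 = 16.
No cover costs less than 16.

16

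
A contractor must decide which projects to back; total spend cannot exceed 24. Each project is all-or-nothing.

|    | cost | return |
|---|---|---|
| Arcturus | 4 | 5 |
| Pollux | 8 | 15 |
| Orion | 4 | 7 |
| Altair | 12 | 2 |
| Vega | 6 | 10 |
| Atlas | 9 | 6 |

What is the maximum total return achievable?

37

Take Arcturus, Pollux, Orion, and Vega: cost 4 + 8 + 4 + 6 = 22 ≤ 24, return 5 + 15 + 7 + 10 = 37.
No other feasible combination does better.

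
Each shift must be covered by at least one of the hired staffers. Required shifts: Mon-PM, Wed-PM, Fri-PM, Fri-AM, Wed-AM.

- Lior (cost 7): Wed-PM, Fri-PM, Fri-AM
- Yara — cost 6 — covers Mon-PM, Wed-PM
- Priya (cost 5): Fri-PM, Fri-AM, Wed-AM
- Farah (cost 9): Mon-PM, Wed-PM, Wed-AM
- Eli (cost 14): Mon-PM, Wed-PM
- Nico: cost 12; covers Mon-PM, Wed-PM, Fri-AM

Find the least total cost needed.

Choose Yara and Priya: together they cover Mon-PM, Wed-PM, Fri-PM, Fri-AM, Wed-AM — every shift.
Total cost: 6 + 5 = 11.
No cover costs less than 11.

11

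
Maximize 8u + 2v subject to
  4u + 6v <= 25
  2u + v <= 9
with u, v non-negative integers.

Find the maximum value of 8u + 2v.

34

The continuous relaxation peaks at (4.5, 0) with value 36.00; rounding to a feasible lattice point costs some objective.
(u,v)=(4,1): 4·4+6·1=22≤25, 2·4+1·1=9≤9, objective 34.
(u,v)=(4,0): 4·4+6·0=16≤25, 2·4+1·0=8≤9, objective 32.
Maximum is 34 at (u,v)=(4,1).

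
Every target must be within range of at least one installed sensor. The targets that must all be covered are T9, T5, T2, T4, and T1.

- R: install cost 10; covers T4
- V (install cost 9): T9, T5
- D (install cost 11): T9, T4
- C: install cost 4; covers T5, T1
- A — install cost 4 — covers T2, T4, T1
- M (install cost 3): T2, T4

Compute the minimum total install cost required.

The greedy cost-per-new-target heuristic would pick A, C, and V for 17, but a cheaper cover exists.
Choose V and A: together they cover T9, T5, T2, T4, T1 — every target.
Total install cost: 9 + 4 = 13.
No cover costs less than 13.

13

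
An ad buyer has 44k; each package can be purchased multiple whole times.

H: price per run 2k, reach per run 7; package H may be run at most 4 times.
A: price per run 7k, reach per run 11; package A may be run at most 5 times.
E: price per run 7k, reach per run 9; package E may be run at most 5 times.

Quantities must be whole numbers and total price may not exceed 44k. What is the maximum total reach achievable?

83

This is a bounded integer knapsack.
4×H and 5×A: price 43 ≤ 44, reach 4·7 + 5·11 = 83.
4×H, 4×A, and 1×E: price 43 ≤ 44, reach 4·7 + 4·11 + 1·9 = 81.
Best is 83.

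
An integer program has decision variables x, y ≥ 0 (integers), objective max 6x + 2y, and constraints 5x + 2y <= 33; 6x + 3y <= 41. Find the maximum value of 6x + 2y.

Relaxing integrality, the LP optimum is 39.60 at (x,y) = (6.6, 0), which is not an integer point.
(x,y)=(6,1): 5·6+2·1=32≤33, 6·6+3·1=39≤41, objective 38.
(x,y)=(6,0): 5·6+2·0=30≤33, 6·6+3·0=36≤41, objective 36.
No feasible integer point exceeds 38.

38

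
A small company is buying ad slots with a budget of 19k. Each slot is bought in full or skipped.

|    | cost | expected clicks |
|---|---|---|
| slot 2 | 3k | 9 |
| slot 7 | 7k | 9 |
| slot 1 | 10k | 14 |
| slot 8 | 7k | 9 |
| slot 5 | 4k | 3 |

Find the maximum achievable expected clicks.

This is a 0-1 knapsack instance.
slot 2 + slot 1 + slot 5: cost 3 + 10 + 4 = 17 ≤ 19, expected clicks 9 + 14 + 3 = 26.
slot 2 + slot 1: cost 3 + 10 = 13 ≤ 19, expected clicks 9 + 14 = 23.
slot 2 + slot 7 + slot 8: cost 3 + 7 + 7 = 17 ≤ 19, expected clicks 9 + 9 + 9 = 27.
Best is slot 2, slot 7, and slot 8 with total expected clicks 27.

27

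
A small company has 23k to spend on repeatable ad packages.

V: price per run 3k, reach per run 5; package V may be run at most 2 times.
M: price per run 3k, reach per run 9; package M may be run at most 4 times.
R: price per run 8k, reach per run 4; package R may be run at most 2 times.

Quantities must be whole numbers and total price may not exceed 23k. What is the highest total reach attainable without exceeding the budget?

46

This is a bounded integer knapsack.
2×V and 4×M: price 18 ≤ 23, reach 2·5 + 4·9 = 46.
1×V, 4×M, and 1×R: price 23 ≤ 23, reach 1·5 + 4·9 + 1·4 = 45.
Best is 46.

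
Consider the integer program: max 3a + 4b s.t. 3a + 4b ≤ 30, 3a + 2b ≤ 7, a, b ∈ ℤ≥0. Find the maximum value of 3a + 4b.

(a,b)=(0,3): 3·0+4·3=12≤30, 3·0+2·3=6≤7, objective 12.
(a,b)=(1,2): 3·1+4·2=11≤30, 3·1+2·2=7≤7, objective 11.
Maximum is 12 at (a,b)=(0,3).

12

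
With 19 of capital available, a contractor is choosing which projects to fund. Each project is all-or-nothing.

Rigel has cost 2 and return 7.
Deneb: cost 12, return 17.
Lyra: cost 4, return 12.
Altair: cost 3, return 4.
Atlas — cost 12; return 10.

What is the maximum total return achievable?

Treat it as a binary knapsack problem.
Allowing fractional choices, the relaxed optimum would be about 37.3, but projects are indivisible.
Rigel + Deneb + Lyra: cost 2 + 12 + 4 = 18 ≤ 19, return 7 + 17 + 12 = 36.
Deneb + Lyra: cost 12 + 4 = 16 ≤ 19, return 17 + 12 = 29.
Deneb + Lyra + Altair: cost 12 + 4 + 3 = 19 ≤ 19, return 17 + 12 + 4 = 33.
Best is Rigel, Deneb, and Lyra with total return 36.

36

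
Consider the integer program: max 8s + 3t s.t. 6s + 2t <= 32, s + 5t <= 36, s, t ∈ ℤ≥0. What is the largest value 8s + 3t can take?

(s,t)=(4,4): 6·4+2·4=32≤32, 1·4+5·4=24≤36, objective 44.
(s,t)=(3,6): 6·3+2·6=30≤32, 1·3+5·6=33≤36, objective 42.
(s,t)=(4,3): 6·4+2·3=30≤32, 1·4+5·3=19≤36, objective 41.
The best lattice point is (4,4), giving 44.

44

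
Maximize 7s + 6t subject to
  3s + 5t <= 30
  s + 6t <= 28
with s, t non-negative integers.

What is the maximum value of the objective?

70

(s,t)=(10,0): 3·10+5·0=30≤30, 1·10+6·0=10≤28, objective 70.
(s,t)=(9,0): 3·9+5·0=27≤30, 1·9+6·0=9≤28, objective 63.
Maximum is 70 at (s,t)=(10,0).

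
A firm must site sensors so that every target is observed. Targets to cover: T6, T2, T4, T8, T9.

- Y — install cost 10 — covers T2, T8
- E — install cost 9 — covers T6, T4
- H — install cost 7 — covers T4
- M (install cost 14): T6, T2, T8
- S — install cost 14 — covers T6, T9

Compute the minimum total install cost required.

This is an integer covering problem.
The greedy cost-per-new-target heuristic would pick E, Y, and S for 33, but a cheaper cover exists.
Choose Y, H, and S: together they cover T6, T2, T4, T8, T9 — every target.
Total install cost: 10 + 7 + 14 = 31.
No cover costs less than 31.

31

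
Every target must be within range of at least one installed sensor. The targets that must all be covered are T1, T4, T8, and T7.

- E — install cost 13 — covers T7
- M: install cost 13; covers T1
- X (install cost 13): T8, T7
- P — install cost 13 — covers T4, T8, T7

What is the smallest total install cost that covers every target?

26

Choose M and P: together they cover T1, T4, T8, T7 — every target.
Total install cost: 13 + 13 = 26.
No cover costs less than 26.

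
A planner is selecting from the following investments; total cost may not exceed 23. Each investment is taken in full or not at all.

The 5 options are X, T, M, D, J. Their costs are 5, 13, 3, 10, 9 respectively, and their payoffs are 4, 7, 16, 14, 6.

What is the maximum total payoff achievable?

36

Take M, D, and J: cost 3 + 10 + 9 = 22 ≤ 23, payoff 16 + 14 + 6 = 36.
No other feasible combination does better.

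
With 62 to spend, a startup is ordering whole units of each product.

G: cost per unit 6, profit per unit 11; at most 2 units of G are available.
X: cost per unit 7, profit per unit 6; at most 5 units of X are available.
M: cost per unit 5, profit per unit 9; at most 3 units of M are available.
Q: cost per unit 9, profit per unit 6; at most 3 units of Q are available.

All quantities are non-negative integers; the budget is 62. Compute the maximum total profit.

79

G has the best ratio (11/6); taking only G gives at most 2×11 = 22 (stopped by the supply cap of 2).
Mixing does better — 2×G, 5×X, and 3×M: cost 62 ≤ 62, profit 2·11 + 5·6 + 3·9 = 79.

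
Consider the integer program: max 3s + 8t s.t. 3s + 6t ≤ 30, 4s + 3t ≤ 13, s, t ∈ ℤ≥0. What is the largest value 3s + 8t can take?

32

Relaxing integrality, the LP optimum is 34.67 at (s,t) = (0, 4.33), which is not an integer point.
(s,t)=(0,4) is feasible, giving 32.
(s,t)=(1,3) is feasible, giving 27.
(s,t)=(0,3) is feasible, giving 24.
Maximum is 32 at (s,t)=(0,4).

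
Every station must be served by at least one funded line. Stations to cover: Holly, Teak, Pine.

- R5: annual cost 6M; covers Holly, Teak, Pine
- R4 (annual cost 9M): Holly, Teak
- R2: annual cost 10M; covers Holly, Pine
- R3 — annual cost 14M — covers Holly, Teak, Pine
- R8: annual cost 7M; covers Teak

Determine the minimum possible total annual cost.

6

R5 alone covers Holly, Teak, Pine — every station.
Total annual cost: 6.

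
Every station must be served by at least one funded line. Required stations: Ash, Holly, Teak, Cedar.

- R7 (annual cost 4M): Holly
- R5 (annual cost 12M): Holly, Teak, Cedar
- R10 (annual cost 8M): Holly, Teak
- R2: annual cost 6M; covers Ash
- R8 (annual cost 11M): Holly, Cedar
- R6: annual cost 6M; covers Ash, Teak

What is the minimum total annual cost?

The greedy cost-per-new-station heuristic would pick R6, R7, and R8 for 21, but a cheaper cover exists.
Choose R8 and R6: together they cover Ash, Holly, Teak, Cedar — every station.
Total annual cost: 11 + 6 = 17.
No cover costs less than 17.

17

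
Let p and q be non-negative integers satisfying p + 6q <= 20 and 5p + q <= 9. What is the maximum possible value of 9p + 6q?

The continuous relaxation peaks at (1.17, 3.14) with value 29.38; rounding to a feasible lattice point costs some objective.
(p,q)=(1,3): 1·1+6·3=19≤20, 5·1+1·3=8≤9, objective 27.
(p,q)=(1,2): 1·1+6·2=13≤20, 5·1+1·2=7≤9, objective 21.
Maximum is 27 at (p,q)=(1,3).

27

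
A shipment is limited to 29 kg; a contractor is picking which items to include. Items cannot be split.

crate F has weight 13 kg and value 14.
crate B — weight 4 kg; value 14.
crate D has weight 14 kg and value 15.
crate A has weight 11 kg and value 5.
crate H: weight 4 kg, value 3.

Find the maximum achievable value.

34

crate F + crate B + crate A: weight 13 + 4 + 11 = 28 ≤ 29, value 14 + 14 + 5 = 33.
crate B + crate D + crate A: weight 4 + 14 + 11 = 29 ≤ 29, value 14 + 15 + 5 = 34.
crate B + crate D + crate H: weight 4 + 14 + 4 = 22 ≤ 29, value 14 + 15 + 3 = 32.
Best is crate B, crate D, and crate A with total value 34.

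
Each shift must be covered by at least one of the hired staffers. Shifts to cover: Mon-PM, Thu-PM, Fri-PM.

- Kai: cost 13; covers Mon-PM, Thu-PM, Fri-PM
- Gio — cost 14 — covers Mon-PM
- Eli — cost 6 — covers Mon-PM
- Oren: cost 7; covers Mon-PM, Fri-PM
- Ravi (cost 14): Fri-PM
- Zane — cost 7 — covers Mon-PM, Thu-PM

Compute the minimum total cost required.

13

Kai alone covers Mon-PM, Thu-PM, Fri-PM — every shift.
Total cost: 13.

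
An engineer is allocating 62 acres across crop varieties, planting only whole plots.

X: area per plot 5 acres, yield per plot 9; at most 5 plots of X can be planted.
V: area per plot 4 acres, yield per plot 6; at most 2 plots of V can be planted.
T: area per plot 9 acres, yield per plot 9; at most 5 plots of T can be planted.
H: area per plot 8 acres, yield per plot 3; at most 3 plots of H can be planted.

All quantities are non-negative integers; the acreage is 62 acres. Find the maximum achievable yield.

This is a bounded integer knapsack.
X has the best ratio (9/5); taking only X gives at most 5×9 = 45 (stopped by the supply cap of 5).
Mixing does better — 5×X, 2×V, and 3×T: area 60 ≤ 62, yield 5·9 + 2·6 + 3·9 = 84.

84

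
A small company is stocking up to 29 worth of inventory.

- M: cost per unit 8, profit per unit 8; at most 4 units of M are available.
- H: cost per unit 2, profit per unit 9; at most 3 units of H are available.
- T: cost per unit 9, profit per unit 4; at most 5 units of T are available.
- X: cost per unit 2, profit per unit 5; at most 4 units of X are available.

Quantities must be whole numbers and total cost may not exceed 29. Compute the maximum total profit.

58

Take 2×M, 3×H, and 3×X: cost 28 ≤ 29, profit 2·8 + 3·9 + 3·5 = 58.
H has the best ratio (9/2) and is taken to its limit of 3; remaining capacity is filled optimally with the others.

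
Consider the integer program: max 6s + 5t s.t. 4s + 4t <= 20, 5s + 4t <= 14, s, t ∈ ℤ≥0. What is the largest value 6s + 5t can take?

(s,t)=(2,1) is feasible, giving 17.
(s,t)=(1,2) is feasible, giving 16.
(s,t)=(0,3) is feasible, giving 15.
(s,t)=(2,0) is feasible, giving 12.
No feasible integer point exceeds 17.

17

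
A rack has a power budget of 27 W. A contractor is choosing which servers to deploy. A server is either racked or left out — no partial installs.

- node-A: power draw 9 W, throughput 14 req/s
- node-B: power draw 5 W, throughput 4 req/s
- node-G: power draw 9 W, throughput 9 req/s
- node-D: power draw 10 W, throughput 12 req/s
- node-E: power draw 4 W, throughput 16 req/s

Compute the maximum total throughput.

Allowing fractional choices, the relaxed optimum would be about 46.0, but servers are indivisible.
node-A + node-G + node-E: power draw 9 + 9 + 4 = 22 ≤ 27, throughput 14 + 9 + 16 = 39.
node-A + node-D + node-E: power draw 9 + 10 + 4 = 23 ≤ 27, throughput 14 + 12 + 16 = 42.
node-A + node-B + node-G + node-E: power draw 9 + 5 + 9 + 4 = 27 ≤ 27, throughput 14 + 4 + 9 + 16 = 43.
Best is node-A, node-B, node-G, and node-E with total throughput 43.

43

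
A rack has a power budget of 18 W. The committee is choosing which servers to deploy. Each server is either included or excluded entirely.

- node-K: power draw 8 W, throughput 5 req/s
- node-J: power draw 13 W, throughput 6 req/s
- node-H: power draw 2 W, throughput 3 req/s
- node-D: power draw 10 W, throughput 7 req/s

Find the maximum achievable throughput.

12

Take node-K and node-D: power draw 8 + 10 = 18 ≤ 18, throughput 5 + 7 = 12.
No other feasible combination does better.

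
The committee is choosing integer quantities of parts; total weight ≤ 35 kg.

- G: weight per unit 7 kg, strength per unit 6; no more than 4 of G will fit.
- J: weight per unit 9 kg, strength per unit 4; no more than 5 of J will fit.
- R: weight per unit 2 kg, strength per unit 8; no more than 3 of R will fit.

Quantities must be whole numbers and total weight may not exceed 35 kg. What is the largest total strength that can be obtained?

48

R has the best ratio (8/2); taking only R gives at most 3×8 = 24 (stopped by the supply cap of 3).
Mixing does better — 4×G and 3×R: weight 34 ≤ 35, strength 4·6 + 3·8 = 48.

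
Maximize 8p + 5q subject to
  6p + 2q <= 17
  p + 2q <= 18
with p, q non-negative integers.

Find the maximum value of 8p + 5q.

Relaxing integrality, the LP optimum is 42.50 at (p,q) = (0, 8.5), which is not an integer point.
(p,q)=(0,8): 6·0+2·8=16≤17, 1·0+2·8=16≤18, objective 40.
(p,q)=(0,7): 6·0+2·7=14≤17, 1·0+2·7=14≤18, objective 35.
Maximum is 40 at (p,q)=(0,8).

40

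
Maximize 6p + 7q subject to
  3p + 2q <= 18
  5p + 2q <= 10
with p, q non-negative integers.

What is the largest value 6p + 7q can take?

35

(p,q)=(0,5) is feasible, giving 35.
(p,q)=(0,4) is feasible, giving 28.
No feasible integer point exceeds 35.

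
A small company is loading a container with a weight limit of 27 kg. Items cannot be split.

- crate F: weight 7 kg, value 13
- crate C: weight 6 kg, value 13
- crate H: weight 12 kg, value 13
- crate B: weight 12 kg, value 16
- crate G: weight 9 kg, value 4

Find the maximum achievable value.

crate F + crate C + crate H: weight 7 + 6 + 12 = 25 ≤ 27, value 13 + 13 + 13 = 39.
crate F + crate C + crate B: weight 7 + 6 + 12 = 25 ≤ 27, value 13 + 13 + 16 = 42.
crate C + crate B + crate G: weight 6 + 12 + 9 = 27 ≤ 27, value 13 + 16 + 4 = 33.
Best is crate F, crate C, and crate B with total value 42.

42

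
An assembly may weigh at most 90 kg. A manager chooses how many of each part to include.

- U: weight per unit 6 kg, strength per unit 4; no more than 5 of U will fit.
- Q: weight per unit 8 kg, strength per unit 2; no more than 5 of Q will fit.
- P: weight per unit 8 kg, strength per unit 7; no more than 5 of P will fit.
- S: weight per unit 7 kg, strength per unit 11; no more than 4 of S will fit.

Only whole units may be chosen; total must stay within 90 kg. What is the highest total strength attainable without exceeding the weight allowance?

92

5×U, 4×P, and 4×S: weight 90 ≤ 90, strength 5·4 + 4·7 + 4·11 = 92.
3×U, 5×P, and 4×S: weight 86 ≤ 90, strength 3·4 + 5·7 + 4·11 = 91.
Best is 92.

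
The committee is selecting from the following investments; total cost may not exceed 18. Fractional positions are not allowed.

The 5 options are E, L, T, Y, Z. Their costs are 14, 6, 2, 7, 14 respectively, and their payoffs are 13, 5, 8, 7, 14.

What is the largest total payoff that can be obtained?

Allowing fractional choices, the relaxed optimum would be about 24.0, but investments are indivisible.
L + T + Y: cost 6 + 2 + 7 = 15 ≤ 18, payoff 5 + 8 + 7 = 20.
T + Z: cost 2 + 14 = 16 ≤ 18, payoff 8 + 14 = 22.
E + T: cost 14 + 2 = 16 ≤ 18, payoff 13 + 8 = 21.
Best is T and Z with total payoff 22.

22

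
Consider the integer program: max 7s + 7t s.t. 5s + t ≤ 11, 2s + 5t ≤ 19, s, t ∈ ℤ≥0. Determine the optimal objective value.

Relaxing integrality, the LP optimum is 33.17 at (s,t) = (1.57, 3.17), which is not an integer point.
(s,t)=(1,3): 5·1+1·3=8≤11, 2·1+5·3=17≤19, objective 28.
(s,t)=(1,2): 5·1+1·2=7≤11, 2·1+5·2=12≤19, objective 21.
Maximum is 28 at (s,t)=(1,3).

28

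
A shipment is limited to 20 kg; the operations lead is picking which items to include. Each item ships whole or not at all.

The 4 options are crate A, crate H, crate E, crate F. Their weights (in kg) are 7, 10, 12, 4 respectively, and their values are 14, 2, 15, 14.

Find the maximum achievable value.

Allowing fractional choices, the relaxed optimum would be about 39.2, but items are indivisible.
crate A + crate F: weight 7 + 4 = 11 ≤ 20, value 14 + 14 = 28.
crate E + crate F: weight 12 + 4 = 16 ≤ 20, value 15 + 14 = 29.
crate A + crate E: weight 7 + 12 = 19 ≤ 20, value 14 + 15 = 29.
The maximum value is 29; one optimal choice is crate E and crate F.

29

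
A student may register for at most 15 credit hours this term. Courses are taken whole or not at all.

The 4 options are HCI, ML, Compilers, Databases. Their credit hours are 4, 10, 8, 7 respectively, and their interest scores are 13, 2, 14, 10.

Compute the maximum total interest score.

Take HCI and Compilers: credit hours 4 + 8 = 12 ≤ 15, interest score 13 + 14 = 27.
No other feasible combination does better.

27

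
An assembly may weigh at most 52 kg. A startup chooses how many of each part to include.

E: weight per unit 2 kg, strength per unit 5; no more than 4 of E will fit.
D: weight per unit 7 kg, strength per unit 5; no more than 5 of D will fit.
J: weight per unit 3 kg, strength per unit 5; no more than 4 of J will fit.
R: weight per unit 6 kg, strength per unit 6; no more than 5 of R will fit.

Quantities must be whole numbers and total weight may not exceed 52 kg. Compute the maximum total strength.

70

This is a bounded integer knapsack.
E has the best ratio (5/2); taking only E gives at most 4×5 = 20 (stopped by the supply cap of 4).
Mixing does better — 4×E, 4×J, and 5×R: weight 50 ≤ 52, strength 4·5 + 4·5 + 5·6 = 70.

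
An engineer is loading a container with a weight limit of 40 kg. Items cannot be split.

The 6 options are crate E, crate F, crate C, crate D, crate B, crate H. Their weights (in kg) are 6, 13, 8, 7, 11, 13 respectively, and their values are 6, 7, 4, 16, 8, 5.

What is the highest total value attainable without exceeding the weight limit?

Allowing fractional choices, the relaxed optimum would be about 38.5, but items are indivisible.
crate E + crate D + crate B + crate H: weight 6 + 7 + 11 + 13 = 37 ≤ 40, value 6 + 16 + 8 + 5 = 35.
crate E + crate F + crate D + crate B: weight 6 + 13 + 7 + 11 = 37 ≤ 40, value 6 + 7 + 16 + 8 = 37.
Best is crate E, crate F, crate D, and crate B with total value 37.

37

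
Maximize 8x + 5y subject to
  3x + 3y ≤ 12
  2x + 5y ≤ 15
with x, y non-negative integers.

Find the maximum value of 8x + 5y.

(x,y)=(4,0): 3·4+3·0=12≤12, 2·4+5·0=8≤15, objective 32.
(x,y)=(3,1): 3·3+3·1=12≤12, 2·3+5·1=11≤15, objective 29.
The best lattice point is (4,0), giving 32.

32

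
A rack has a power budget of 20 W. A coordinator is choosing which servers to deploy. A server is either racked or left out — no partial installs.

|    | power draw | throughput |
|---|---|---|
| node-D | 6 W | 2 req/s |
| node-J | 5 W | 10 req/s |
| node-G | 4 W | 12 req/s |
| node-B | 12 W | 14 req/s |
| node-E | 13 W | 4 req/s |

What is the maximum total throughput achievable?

26

Allowing fractional choices, the relaxed optimum would be about 34.8, but servers are indivisible.
node-D + node-J + node-G: power draw 6 + 5 + 4 = 15 ≤ 20, throughput 2 + 10 + 12 = 24.
node-G + node-B: power draw 4 + 12 = 16 ≤ 20, throughput 12 + 14 = 26.
node-J + node-B: power draw 5 + 12 = 17 ≤ 20, throughput 10 + 14 = 24.
Best is node-G and node-B with total throughput 26.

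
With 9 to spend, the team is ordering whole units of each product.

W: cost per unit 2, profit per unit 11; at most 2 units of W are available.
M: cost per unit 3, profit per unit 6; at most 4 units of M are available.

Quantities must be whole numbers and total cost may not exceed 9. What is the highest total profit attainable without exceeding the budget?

Take 2×W and 1×M: cost 7 ≤ 9, profit 2·11 + 1·6 = 28.
W has the best ratio (11/2) and is taken to its limit of 2; remaining capacity is filled optimally with the others.

28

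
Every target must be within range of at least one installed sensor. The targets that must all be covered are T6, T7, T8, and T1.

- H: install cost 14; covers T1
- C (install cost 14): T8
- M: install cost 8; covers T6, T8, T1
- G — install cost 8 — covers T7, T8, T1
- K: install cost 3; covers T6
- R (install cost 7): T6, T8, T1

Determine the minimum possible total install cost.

11

Choose G and K: together they cover T6, T7, T8, T1 — every target.
Total install cost: 8 + 3 = 11.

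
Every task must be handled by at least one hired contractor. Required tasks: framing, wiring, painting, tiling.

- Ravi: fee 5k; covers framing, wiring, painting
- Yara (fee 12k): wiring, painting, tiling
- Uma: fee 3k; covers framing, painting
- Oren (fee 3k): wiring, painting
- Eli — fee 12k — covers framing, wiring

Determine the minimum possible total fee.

15

The greedy cost-per-new-task heuristic would pick Uma, Oren, and Yara for 18, but a cheaper cover exists.
Choose Yara and Uma: together they cover framing, wiring, painting, tiling — every task.
Total fee: 12 + 3 = 15.
No cover costs less than 15.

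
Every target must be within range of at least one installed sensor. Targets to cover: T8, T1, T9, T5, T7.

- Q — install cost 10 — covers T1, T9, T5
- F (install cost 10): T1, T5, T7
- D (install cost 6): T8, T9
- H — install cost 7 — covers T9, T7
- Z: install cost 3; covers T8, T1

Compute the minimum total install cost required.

16

The greedy cost-per-new-target heuristic would pick Z, H, and Q for 20, but a cheaper cover exists.
Choose F and D: together they cover T8, T1, T9, T5, T7 — every target.
Total install cost: 10 + 6 = 16.
No cover costs less than 16.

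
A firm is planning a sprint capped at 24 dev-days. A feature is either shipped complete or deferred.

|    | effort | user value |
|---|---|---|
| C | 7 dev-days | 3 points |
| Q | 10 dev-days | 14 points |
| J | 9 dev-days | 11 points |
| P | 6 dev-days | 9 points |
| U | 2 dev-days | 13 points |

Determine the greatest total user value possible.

38

Allowing fractional choices, the relaxed optimum would be about 43.3, but features are indivisible.
Q + P + U: effort 10 + 6 + 2 = 18 ≤ 24, user value 14 + 9 + 13 = 36.
C + J + P + U: effort 7 + 9 + 6 + 2 = 24 ≤ 24, user value 3 + 11 + 9 + 13 = 36.
Q + J + U: effort 10 + 9 + 2 = 21 ≤ 24, user value 14 + 11 + 13 = 38.
Best is Q, J, and U with total user value 38.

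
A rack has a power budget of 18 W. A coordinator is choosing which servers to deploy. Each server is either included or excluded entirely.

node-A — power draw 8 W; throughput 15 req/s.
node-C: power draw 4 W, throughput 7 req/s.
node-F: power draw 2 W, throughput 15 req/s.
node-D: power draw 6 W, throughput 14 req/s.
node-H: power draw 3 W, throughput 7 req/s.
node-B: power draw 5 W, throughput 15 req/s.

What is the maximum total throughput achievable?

Allowing fractional choices, the relaxed optimum would be about 54.8, but servers are indivisible.
node-A + node-F + node-H + node-B: power draw 8 + 2 + 3 + 5 = 18 ≤ 18, throughput 15 + 15 + 7 + 15 = 52.
node-F + node-D + node-H + node-B: power draw 2 + 6 + 3 + 5 = 16 ≤ 18, throughput 15 + 14 + 7 + 15 = 51.
node-C + node-F + node-D + node-B: power draw 4 + 2 + 6 + 5 = 17 ≤ 18, throughput 7 + 15 + 14 + 15 = 51.
Best is node-A, node-F, node-H, and node-B with total throughput 52.

52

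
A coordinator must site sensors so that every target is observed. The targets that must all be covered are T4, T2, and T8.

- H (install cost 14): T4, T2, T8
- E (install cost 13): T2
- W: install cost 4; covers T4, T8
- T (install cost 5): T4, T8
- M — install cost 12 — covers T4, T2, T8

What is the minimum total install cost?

12

The greedy cost-per-new-target heuristic would pick W and M for 16, but a cheaper cover exists.
M alone covers T4, T2, T8 — every target.
Total install cost: 12.
No cover costs less than 12.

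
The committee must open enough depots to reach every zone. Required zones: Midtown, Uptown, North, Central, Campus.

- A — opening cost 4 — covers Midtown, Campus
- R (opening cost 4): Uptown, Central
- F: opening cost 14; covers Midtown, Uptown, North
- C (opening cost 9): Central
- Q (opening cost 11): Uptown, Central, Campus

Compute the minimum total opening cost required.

Choose A, R, and F: together they cover Midtown, Uptown, North, Central, Campus — every zone.
Total opening cost: 4 + 4 + 14 = 22.
No cover costs less than 22.

22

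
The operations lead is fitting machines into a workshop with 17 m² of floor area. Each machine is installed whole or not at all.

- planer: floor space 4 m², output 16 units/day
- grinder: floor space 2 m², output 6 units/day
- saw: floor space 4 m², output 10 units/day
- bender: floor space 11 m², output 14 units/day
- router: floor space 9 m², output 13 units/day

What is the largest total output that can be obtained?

Take planer, saw, and router: floor space 4 + 4 + 9 = 17 ≤ 17, output 16 + 10 + 13 = 39.
No other feasible combination does better.

39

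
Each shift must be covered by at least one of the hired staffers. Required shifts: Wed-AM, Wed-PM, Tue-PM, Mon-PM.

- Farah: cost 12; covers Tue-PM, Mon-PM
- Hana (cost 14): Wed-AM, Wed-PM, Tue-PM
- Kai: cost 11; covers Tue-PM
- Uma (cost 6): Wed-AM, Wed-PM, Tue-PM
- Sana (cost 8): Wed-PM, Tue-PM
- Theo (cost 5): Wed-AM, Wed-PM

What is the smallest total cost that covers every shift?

This is a weighted set-cover instance.
The greedy cost-per-new-shift heuristic would pick Uma and Farah for 18, but a cheaper cover exists.
Choose Farah and Theo: together they cover Wed-AM, Wed-PM, Tue-PM, Mon-PM — every shift.
Total cost: 12 + 5 = 17.
No cover costs less than 17.

17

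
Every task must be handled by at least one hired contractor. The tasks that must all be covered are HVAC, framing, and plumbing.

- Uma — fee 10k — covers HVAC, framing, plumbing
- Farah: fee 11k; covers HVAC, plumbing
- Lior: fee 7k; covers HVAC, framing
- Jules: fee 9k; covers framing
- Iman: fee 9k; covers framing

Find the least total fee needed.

10

This is an integer covering problem.
Uma alone covers HVAC, framing, plumbing — every task.
Total fee: 10.
No cover costs less than 10.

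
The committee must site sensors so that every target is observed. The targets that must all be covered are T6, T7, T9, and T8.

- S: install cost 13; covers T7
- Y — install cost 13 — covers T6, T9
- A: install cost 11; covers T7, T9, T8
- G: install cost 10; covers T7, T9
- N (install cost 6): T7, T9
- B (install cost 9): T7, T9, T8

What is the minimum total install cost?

Choose Y and B: together they cover T6, T7, T9, T8 — every target.
Total install cost: 13 + 9 = 22.

22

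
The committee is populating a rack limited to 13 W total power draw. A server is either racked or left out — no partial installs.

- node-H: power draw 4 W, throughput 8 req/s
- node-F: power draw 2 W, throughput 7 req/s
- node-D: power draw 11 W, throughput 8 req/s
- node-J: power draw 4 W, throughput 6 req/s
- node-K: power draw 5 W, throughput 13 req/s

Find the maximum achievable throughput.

28

This is an integer program with binary decision variables.
Allowing fractional choices, the relaxed optimum would be about 31.0, but servers are indivisible.
node-H + node-F + node-K: power draw 4 + 2 + 5 = 11 ≤ 13, throughput 8 + 7 + 13 = 28.
node-F + node-J + node-K: power draw 2 + 4 + 5 = 11 ≤ 13, throughput 7 + 6 + 13 = 26.
node-H + node-J + node-K: power draw 4 + 4 + 5 = 13 ≤ 13, throughput 8 + 6 + 13 = 27.
Best is node-H, node-F, and node-K with total throughput 28.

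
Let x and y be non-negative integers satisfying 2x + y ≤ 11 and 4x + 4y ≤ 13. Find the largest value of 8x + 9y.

27

(x,y)=(0,3): 2·0+1·3=3≤11, 4·0+4·3=12≤13, objective 27.
(x,y)=(1,2): 2·1+1·2=4≤11, 4·1+4·2=12≤13, objective 26.
(x,y)=(0,2): 2·0+1·2=2≤11, 4·0+4·2=8≤13, objective 18.
The best lattice point is (0,3), giving 27.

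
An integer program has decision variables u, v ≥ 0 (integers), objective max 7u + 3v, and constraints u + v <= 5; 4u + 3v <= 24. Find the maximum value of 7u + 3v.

(u,v)=(5,0): 1·5+1·0=5≤5, 4·5+3·0=20≤24, objective 35.
(u,v)=(4,1): 1·4+1·1=5≤5, 4·4+3·1=19≤24, objective 31.
(u,v)=(4,0): 1·4+1·0=4≤5, 4·4+3·0=16≤24, objective 28.
The best lattice point is (5,0), giving 35.

35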